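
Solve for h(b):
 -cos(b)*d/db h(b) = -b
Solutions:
 h(b) = C1 + Integral(b/cos(b), b)


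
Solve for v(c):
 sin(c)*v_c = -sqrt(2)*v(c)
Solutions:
 v(c) = C1*(cos(c) + 1)^(sqrt(2)/2)/(cos(c) - 1)^(sqrt(2)/2)


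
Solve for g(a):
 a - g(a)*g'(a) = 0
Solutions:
 g(a) = -sqrt(C1 + a^2)
 g(a) = sqrt(C1 + a^2)


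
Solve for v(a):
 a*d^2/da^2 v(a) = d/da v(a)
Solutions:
 v(a) = C1 + C2*a^2


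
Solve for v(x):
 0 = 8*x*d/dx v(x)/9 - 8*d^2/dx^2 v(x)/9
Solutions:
 v(x) = C1 + C2*erfi(sqrt(2)*x/2)


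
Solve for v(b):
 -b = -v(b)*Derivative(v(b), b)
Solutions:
 v(b) = -sqrt(C1 + b^2)
 v(b) = sqrt(C1 + b^2)


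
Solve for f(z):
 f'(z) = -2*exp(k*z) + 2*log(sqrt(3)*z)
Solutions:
 f(z) = C1 + 2*z*log(z) + z*(-2 + log(3)) + Piecewise((-2*exp(k*z)/k, Ne(k, 0)), (-2*z, True))


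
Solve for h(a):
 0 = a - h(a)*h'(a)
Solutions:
 h(a) = -sqrt(C1 + a^2)
 h(a) = sqrt(C1 + a^2)


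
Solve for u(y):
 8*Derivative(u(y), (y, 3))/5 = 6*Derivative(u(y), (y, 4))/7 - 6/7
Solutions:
 u(y) = C1 + C2*y + C3*y^2 + C4*exp(28*y/15) - 5*y^3/56


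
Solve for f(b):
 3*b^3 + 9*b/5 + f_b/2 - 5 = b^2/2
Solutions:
 f(b) = C1 - 3*b^4/2 + b^3/3 - 9*b^2/5 + 10*b


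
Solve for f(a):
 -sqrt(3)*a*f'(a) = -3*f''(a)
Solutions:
 f(a) = C1 + C2*erfi(sqrt(2)*3^(3/4)*a/6)


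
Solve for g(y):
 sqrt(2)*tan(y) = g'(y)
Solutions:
 g(y) = C1 - sqrt(2)*log(cos(y))


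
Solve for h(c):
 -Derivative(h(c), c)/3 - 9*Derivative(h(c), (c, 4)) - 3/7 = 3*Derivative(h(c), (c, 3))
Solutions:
 h(c) = C1 + C2*exp(c*(-4 + 2*2^(1/3)/(3*sqrt(93) + 29)^(1/3) + 2^(2/3)*(3*sqrt(93) + 29)^(1/3))/36)*sin(2^(1/3)*sqrt(3)*c*(-2^(1/3)*(3*sqrt(93) + 29)^(1/3) + 2/(3*sqrt(93) + 29)^(1/3))/36) + C3*exp(c*(-4 + 2*2^(1/3)/(3*sqrt(93) + 29)^(1/3) + 2^(2/3)*(3*sqrt(93) + 29)^(1/3))/36)*cos(2^(1/3)*sqrt(3)*c*(-2^(1/3)*(3*sqrt(93) + 29)^(1/3) + 2/(3*sqrt(93) + 29)^(1/3))/36) + C4*exp(-c*(2*2^(1/3)/(3*sqrt(93) + 29)^(1/3) + 2 + 2^(2/3)*(3*sqrt(93) + 29)^(1/3))/18) - 9*c/7


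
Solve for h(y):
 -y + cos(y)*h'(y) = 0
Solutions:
 h(y) = C1 + Integral(y/cos(y), y)


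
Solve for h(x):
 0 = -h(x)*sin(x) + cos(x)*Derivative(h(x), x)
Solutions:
 h(x) = C1/cos(x)


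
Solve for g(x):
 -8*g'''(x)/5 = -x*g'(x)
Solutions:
 g(x) = C1 + Integral(C2*airyai(5^(1/3)*x/2) + C3*airybi(5^(1/3)*x/2), x)


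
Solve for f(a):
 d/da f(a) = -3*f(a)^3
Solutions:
 f(a) = -sqrt(2)*sqrt(-1/(C1 - 3*a))/2
 f(a) = sqrt(2)*sqrt(-1/(C1 - 3*a))/2


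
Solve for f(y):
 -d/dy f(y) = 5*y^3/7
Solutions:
 f(y) = C1 - 5*y^4/28


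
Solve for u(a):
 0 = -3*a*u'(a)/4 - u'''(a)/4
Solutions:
 u(a) = C1 + Integral(C2*airyai(-3^(1/3)*a) + C3*airybi(-3^(1/3)*a), a)


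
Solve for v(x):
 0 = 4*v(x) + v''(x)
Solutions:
 v(x) = C1*sin(2*x) + C2*cos(2*x)


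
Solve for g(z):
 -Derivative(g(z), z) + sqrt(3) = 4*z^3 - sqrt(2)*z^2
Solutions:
 g(z) = C1 - z^4 + sqrt(2)*z^3/3 + sqrt(3)*z


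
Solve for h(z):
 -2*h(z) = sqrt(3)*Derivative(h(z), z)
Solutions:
 h(z) = C1*exp(-2*sqrt(3)*z/3)


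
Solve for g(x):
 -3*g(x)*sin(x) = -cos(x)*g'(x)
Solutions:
 g(x) = C1/cos(x)^3


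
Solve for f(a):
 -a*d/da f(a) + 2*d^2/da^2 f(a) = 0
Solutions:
 f(a) = C1 + C2*erfi(a/2)


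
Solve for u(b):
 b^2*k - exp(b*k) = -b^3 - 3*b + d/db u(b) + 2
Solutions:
 u(b) = C1 + b^4/4 + b^3*k/3 + 3*b^2/2 - 2*b - exp(b*k)/k


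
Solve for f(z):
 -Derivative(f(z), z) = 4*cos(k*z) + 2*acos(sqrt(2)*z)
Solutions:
 f(z) = C1 - 2*z*acos(sqrt(2)*z) + sqrt(2)*sqrt(1 - 2*z^2) - 4*Piecewise((sin(k*z)/k, Ne(k, 0)), (z, True))


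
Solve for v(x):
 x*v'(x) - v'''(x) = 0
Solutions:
 v(x) = C1 + Integral(C2*airyai(x) + C3*airybi(x), x)


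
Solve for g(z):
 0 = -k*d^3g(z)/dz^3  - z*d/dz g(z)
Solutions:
 g(z) = C1 + Integral(C2*airyai(z*(-1/k)^(1/3)) + C3*airybi(z*(-1/k)^(1/3)), z)


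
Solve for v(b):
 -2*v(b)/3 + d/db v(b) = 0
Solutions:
 v(b) = C1*exp(2*b/3)


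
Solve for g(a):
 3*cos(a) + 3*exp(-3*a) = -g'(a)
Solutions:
 g(a) = C1 - 3*sin(a) + exp(-3*a)


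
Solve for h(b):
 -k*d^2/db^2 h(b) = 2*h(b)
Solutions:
 h(b) = C1*exp(-sqrt(2)*b*sqrt(-1/k)) + C2*exp(sqrt(2)*b*sqrt(-1/k))


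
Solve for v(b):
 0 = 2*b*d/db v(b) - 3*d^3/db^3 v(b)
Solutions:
 v(b) = C1 + Integral(C2*airyai(2^(1/3)*3^(2/3)*b/3) + C3*airybi(2^(1/3)*3^(2/3)*b/3), b)


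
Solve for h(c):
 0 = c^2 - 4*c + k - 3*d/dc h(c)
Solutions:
 h(c) = C1 + c^3/9 - 2*c^2/3 + c*k/3


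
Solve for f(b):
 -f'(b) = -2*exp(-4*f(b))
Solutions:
 f(b) = log(-I*(C1 + 8*b)^(1/4))
 f(b) = log(I*(C1 + 8*b)^(1/4))
 f(b) = log(-(C1 + 8*b)^(1/4))
 f(b) = log(C1 + 8*b)/4


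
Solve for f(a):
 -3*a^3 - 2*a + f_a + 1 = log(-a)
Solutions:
 f(a) = C1 + 3*a^4/4 + a^2 + a*log(-a) - 2*a


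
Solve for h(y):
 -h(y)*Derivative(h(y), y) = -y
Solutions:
 h(y) = -sqrt(C1 + y^2)
 h(y) = sqrt(C1 + y^2)


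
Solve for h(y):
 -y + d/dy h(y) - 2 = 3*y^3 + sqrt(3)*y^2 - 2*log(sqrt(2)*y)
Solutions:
 h(y) = C1 + 3*y^4/4 + sqrt(3)*y^3/3 + y^2/2 - 2*y*log(y) - y*log(2) + 4*y


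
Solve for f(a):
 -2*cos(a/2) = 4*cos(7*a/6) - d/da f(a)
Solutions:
 f(a) = C1 + 4*sin(a/2) + 24*sin(7*a/6)/7


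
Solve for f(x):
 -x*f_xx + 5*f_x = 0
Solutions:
 f(x) = C1 + C2*x^6


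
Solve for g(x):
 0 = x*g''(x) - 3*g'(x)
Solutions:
 g(x) = C1 + C2*x^4


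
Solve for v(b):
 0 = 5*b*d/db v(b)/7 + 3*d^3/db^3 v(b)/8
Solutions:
 v(b) = C1 + Integral(C2*airyai(-2*21^(2/3)*5^(1/3)*b/21) + C3*airybi(-2*21^(2/3)*5^(1/3)*b/21), b)


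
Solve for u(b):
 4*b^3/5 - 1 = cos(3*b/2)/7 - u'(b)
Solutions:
 u(b) = C1 - b^4/5 + b + 2*sin(3*b/2)/21


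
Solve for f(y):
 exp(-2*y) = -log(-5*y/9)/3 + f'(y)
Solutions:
 f(y) = C1 + y*log(-y)/3 + y*(-2*log(3) - 1 + log(5))/3 - exp(-2*y)/2


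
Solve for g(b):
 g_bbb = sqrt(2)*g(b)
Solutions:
 g(b) = C3*exp(2^(1/6)*b) + (C1*sin(2^(1/6)*sqrt(3)*b/2) + C2*cos(2^(1/6)*sqrt(3)*b/2))*exp(-2^(1/6)*b/2)


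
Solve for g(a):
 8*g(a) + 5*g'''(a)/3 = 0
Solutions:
 g(a) = C3*exp(-2*3^(1/3)*5^(2/3)*a/5) + (C1*sin(3^(5/6)*5^(2/3)*a/5) + C2*cos(3^(5/6)*5^(2/3)*a/5))*exp(3^(1/3)*5^(2/3)*a/5)


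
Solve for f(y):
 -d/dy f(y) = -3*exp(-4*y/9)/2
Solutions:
 f(y) = C1 - 27*exp(-4*y/9)/8


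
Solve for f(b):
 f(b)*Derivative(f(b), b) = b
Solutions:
 f(b) = -sqrt(C1 + b^2)
 f(b) = sqrt(C1 + b^2)


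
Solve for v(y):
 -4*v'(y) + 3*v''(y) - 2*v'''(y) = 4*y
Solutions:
 v(y) = C1 - y^2/2 - 3*y/4 + (C2*sin(sqrt(23)*y/4) + C3*cos(sqrt(23)*y/4))*exp(3*y/4)


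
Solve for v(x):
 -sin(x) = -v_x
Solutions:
 v(x) = C1 - cos(x)


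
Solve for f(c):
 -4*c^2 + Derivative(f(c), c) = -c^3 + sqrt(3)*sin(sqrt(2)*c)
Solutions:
 f(c) = C1 - c^4/4 + 4*c^3/3 - sqrt(6)*cos(sqrt(2)*c)/2


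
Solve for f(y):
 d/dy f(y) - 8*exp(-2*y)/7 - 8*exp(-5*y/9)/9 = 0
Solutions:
 f(y) = C1 - 4*exp(-2*y)/7 - 8*exp(-5*y/9)/5


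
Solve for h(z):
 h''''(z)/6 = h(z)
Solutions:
 h(z) = C1*exp(-6^(1/4)*z) + C2*exp(6^(1/4)*z) + C3*sin(6^(1/4)*z) + C4*cos(6^(1/4)*z)


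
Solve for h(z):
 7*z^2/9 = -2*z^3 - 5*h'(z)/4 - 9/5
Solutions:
 h(z) = C1 - 2*z^4/5 - 28*z^3/135 - 36*z/25


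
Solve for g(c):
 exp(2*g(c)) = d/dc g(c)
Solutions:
 g(c) = log(-sqrt(-1/(C1 + c))) - log(2)/2
 g(c) = log(-1/(C1 + c))/2 - log(2)/2


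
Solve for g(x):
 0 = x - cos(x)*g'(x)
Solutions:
 g(x) = C1 + Integral(x/cos(x), x)


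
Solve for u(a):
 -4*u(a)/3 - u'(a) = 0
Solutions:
 u(a) = C1*exp(-4*a/3)


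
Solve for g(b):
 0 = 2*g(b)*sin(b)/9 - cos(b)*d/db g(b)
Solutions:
 g(b) = C1/cos(b)^(2/9)


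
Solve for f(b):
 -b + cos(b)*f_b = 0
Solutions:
 f(b) = C1 + Integral(b/cos(b), b)


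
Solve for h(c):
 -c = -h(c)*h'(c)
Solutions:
 h(c) = -sqrt(C1 + c^2)
 h(c) = sqrt(C1 + c^2)


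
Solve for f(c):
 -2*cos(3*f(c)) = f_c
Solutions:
 f(c) = -asin((C1 + exp(12*c))/(C1 - exp(12*c)))/3 + pi/3
 f(c) = asin((C1 + exp(12*c))/(C1 - exp(12*c)))/3


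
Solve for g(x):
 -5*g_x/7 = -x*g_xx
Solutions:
 g(x) = C1 + C2*x^(12/7)


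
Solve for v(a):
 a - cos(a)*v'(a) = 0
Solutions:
 v(a) = C1 + Integral(a/cos(a), a)


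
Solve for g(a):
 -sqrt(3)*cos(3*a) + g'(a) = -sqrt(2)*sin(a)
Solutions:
 g(a) = C1 + sqrt(3)*sin(3*a)/3 + sqrt(2)*cos(a)


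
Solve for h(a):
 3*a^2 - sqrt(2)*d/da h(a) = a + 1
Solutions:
 h(a) = C1 + sqrt(2)*a^3/2 - sqrt(2)*a^2/4 - sqrt(2)*a/2


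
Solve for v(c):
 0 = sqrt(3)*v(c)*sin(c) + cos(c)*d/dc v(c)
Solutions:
 v(c) = C1*cos(c)^(sqrt(3))


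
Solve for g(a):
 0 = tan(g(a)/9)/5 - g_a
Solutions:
 g(a) = -9*asin(C1*exp(a/45)) + 9*pi
 g(a) = 9*asin(C1*exp(a/45))


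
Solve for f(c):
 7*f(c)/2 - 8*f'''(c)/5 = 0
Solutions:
 f(c) = C3*exp(2^(2/3)*35^(1/3)*c/4) + (C1*sin(2^(2/3)*sqrt(3)*35^(1/3)*c/8) + C2*cos(2^(2/3)*sqrt(3)*35^(1/3)*c/8))*exp(-2^(2/3)*35^(1/3)*c/8)


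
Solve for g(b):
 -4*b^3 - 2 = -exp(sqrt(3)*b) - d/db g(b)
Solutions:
 g(b) = C1 + b^4 + 2*b - sqrt(3)*exp(sqrt(3)*b)/3


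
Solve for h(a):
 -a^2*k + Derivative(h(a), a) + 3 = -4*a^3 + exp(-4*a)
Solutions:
 h(a) = C1 - a^4 + a^3*k/3 - 3*a - exp(-4*a)/4


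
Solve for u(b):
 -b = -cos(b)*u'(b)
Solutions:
 u(b) = C1 + Integral(b/cos(b), b)


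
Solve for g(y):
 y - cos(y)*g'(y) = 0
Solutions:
 g(y) = C1 + Integral(y/cos(y), y)


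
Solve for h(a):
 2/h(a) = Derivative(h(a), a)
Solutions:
 h(a) = -sqrt(C1 + 4*a)
 h(a) = sqrt(C1 + 4*a)


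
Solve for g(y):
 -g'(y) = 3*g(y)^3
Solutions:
 g(y) = -sqrt(2)*sqrt(-1/(C1 - 3*y))/2
 g(y) = sqrt(2)*sqrt(-1/(C1 - 3*y))/2


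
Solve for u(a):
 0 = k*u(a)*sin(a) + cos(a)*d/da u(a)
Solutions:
 u(a) = C1*exp(k*log(cos(a)))


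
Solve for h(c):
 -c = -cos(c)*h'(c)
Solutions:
 h(c) = C1 + Integral(c/cos(c), c)


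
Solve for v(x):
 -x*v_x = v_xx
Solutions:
 v(x) = C1 + C2*erf(sqrt(2)*x/2)


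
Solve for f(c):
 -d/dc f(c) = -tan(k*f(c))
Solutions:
 f(c) = Piecewise((-asin(exp(C1*k + c*k))/k + pi/k, Ne(k, 0)), (nan, True))
 f(c) = Piecewise((asin(exp(C1*k + c*k))/k, Ne(k, 0)), (nan, True))


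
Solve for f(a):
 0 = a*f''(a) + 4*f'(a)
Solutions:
 f(a) = C1 + C2/a^3


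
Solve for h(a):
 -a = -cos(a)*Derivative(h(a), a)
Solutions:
 h(a) = C1 + Integral(a/cos(a), a)


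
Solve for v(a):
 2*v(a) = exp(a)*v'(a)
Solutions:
 v(a) = C1*exp(-2*exp(-a))


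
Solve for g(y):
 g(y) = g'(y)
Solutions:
 g(y) = C1*exp(y)


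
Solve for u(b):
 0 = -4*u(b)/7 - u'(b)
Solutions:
 u(b) = C1*exp(-4*b/7)


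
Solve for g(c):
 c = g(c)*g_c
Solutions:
 g(c) = -sqrt(C1 + c^2)
 g(c) = sqrt(C1 + c^2)


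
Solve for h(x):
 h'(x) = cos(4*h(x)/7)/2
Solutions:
 -x/2 - 7*log(sin(4*h(x)/7) - 1)/8 + 7*log(sin(4*h(x)/7) + 1)/8 = C1


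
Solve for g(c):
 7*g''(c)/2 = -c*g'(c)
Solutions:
 g(c) = C1 + C2*erf(sqrt(7)*c/7)


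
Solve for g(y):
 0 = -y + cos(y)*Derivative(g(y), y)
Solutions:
 g(y) = C1 + Integral(y/cos(y), y)


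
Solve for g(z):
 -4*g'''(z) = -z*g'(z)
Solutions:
 g(z) = C1 + Integral(C2*airyai(2^(1/3)*z/2) + C3*airybi(2^(1/3)*z/2), z)


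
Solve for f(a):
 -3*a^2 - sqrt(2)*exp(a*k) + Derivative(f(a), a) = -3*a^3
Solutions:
 f(a) = C1 - 3*a^4/4 + a^3 + sqrt(2)*exp(a*k)/k


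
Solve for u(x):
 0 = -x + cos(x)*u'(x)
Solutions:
 u(x) = C1 + Integral(x/cos(x), x)


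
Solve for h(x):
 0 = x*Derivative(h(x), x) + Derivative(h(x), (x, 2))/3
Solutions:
 h(x) = C1 + C2*erf(sqrt(6)*x/2)


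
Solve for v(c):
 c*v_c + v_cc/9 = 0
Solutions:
 v(c) = C1 + C2*erf(3*sqrt(2)*c/2)


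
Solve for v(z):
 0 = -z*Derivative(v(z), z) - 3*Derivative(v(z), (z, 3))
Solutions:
 v(z) = C1 + Integral(C2*airyai(-3^(2/3)*z/3) + C3*airybi(-3^(2/3)*z/3), z)


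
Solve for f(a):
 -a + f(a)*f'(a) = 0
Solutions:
 f(a) = -sqrt(C1 + a^2)
 f(a) = sqrt(C1 + a^2)


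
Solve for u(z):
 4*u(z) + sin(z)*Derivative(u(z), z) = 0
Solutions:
 u(z) = C1*(cos(z)^2 + 2*cos(z) + 1)/(cos(z)^2 - 2*cos(z) + 1)


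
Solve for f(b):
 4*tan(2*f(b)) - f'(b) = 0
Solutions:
 f(b) = -asin(C1*exp(8*b))/2 + pi/2
 f(b) = asin(C1*exp(8*b))/2


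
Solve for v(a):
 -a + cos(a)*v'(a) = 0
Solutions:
 v(a) = C1 + Integral(a/cos(a), a)


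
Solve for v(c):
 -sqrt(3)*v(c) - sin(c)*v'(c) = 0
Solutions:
 v(c) = C1*(cos(c) + 1)^(sqrt(3)/2)/(cos(c) - 1)^(sqrt(3)/2)


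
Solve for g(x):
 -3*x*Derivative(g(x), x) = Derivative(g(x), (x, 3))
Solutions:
 g(x) = C1 + Integral(C2*airyai(-3^(1/3)*x) + C3*airybi(-3^(1/3)*x), x)


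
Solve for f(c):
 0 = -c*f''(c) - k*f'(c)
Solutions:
 f(c) = C1 + c^(1 - re(k))*(C2*sin(log(c)*Abs(im(k))) + C3*cos(log(c)*im(k)))


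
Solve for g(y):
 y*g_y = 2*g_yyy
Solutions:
 g(y) = C1 + Integral(C2*airyai(2^(2/3)*y/2) + C3*airybi(2^(2/3)*y/2), y)


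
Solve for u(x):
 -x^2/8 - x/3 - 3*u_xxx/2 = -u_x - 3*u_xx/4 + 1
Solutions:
 u(x) = C1 + C2*exp(x*(3 - sqrt(105))/12) + C3*exp(x*(3 + sqrt(105))/12) + x^3/24 + 7*x^2/96 + 81*x/64


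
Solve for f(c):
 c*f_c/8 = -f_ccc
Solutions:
 f(c) = C1 + Integral(C2*airyai(-c/2) + C3*airybi(-c/2), c)


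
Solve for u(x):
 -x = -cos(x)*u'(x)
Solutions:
 u(x) = C1 + Integral(x/cos(x), x)


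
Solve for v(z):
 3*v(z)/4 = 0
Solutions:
 v(z) = 0


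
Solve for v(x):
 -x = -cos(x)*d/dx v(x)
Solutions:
 v(x) = C1 + Integral(x/cos(x), x)


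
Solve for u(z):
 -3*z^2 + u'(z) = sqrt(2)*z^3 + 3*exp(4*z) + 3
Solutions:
 u(z) = C1 + sqrt(2)*z^4/4 + z^3 + 3*z + 3*exp(4*z)/4


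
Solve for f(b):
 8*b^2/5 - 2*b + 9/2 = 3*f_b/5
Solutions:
 f(b) = C1 + 8*b^3/9 - 5*b^2/3 + 15*b/2


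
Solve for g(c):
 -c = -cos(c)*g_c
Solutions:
 g(c) = C1 + Integral(c/cos(c), c)


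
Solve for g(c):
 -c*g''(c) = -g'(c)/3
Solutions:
 g(c) = C1 + C2*c^(4/3)


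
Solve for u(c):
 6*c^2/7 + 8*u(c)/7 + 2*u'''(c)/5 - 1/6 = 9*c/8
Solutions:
 u(c) = C3*exp(-20^(1/3)*7^(2/3)*c/7) - 3*c^2/4 + 63*c/64 + (C1*sin(20^(1/3)*sqrt(3)*7^(2/3)*c/14) + C2*cos(20^(1/3)*sqrt(3)*7^(2/3)*c/14))*exp(20^(1/3)*7^(2/3)*c/14) + 7/48


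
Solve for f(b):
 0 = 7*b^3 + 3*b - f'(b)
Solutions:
 f(b) = C1 + 7*b^4/4 + 3*b^2/2


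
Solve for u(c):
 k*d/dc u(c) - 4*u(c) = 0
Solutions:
 u(c) = C1*exp(4*c/k)


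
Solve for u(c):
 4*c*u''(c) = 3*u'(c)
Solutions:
 u(c) = C1 + C2*c^(7/4)


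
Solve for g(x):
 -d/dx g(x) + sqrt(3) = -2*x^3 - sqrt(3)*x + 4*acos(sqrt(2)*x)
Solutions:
 g(x) = C1 + x^4/2 + sqrt(3)*x^2/2 - 4*x*acos(sqrt(2)*x) + sqrt(3)*x + 2*sqrt(2)*sqrt(1 - 2*x^2)


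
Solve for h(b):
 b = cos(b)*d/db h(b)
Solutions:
 h(b) = C1 + Integral(b/cos(b), b)


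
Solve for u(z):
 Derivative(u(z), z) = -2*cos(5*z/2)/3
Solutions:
 u(z) = C1 - 4*sin(5*z/2)/15


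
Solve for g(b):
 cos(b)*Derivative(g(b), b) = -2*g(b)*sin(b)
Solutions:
 g(b) = C1*cos(b)^2


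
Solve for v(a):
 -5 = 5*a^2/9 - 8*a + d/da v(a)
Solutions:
 v(a) = C1 - 5*a^3/27 + 4*a^2 - 5*a


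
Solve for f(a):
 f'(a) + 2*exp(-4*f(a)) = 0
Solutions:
 f(a) = log(-I*(C1 - 8*a)^(1/4))
 f(a) = log(I*(C1 - 8*a)^(1/4))
 f(a) = log(-(C1 - 8*a)^(1/4))
 f(a) = log(C1 - 8*a)/4


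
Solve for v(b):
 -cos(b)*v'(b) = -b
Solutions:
 v(b) = C1 + Integral(b/cos(b), b)


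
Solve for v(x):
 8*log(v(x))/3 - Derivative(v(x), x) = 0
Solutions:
 li(v(x)) = C1 + 8*x/3


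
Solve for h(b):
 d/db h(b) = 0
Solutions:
 h(b) = C1


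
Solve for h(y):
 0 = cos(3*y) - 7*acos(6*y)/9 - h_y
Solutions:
 h(y) = C1 - 7*y*acos(6*y)/9 + 7*sqrt(1 - 36*y^2)/54 + sin(3*y)/3


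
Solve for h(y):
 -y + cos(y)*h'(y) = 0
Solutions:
 h(y) = C1 + Integral(y/cos(y), y)


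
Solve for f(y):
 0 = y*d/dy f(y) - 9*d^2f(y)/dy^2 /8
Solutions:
 f(y) = C1 + C2*erfi(2*y/3)


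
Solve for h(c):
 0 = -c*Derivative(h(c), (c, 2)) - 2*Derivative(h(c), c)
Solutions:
 h(c) = C1 + C2/c


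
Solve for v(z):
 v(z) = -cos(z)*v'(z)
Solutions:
 v(z) = C1*sqrt(sin(z) - 1)/sqrt(sin(z) + 1)


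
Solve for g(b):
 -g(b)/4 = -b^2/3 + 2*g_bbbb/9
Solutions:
 g(b) = 4*b^2/3 + (C1*sin(2^(3/4)*sqrt(3)*b/4) + C2*cos(2^(3/4)*sqrt(3)*b/4))*exp(-2^(3/4)*sqrt(3)*b/4) + (C3*sin(2^(3/4)*sqrt(3)*b/4) + C4*cos(2^(3/4)*sqrt(3)*b/4))*exp(2^(3/4)*sqrt(3)*b/4)


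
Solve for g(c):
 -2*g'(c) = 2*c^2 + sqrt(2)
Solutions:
 g(c) = C1 - c^3/3 - sqrt(2)*c/2


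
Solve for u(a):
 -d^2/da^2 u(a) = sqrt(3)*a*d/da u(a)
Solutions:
 u(a) = C1 + C2*erf(sqrt(2)*3^(1/4)*a/2)


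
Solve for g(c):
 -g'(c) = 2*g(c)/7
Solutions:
 g(c) = C1*exp(-2*c/7)


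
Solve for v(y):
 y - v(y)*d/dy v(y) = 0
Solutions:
 v(y) = -sqrt(C1 + y^2)
 v(y) = sqrt(C1 + y^2)


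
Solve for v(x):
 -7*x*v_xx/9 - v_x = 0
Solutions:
 v(x) = C1 + C2/x^(2/7)


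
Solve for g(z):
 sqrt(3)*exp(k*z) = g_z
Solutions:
 g(z) = C1 + sqrt(3)*exp(k*z)/k


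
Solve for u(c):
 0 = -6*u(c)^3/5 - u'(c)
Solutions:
 u(c) = -sqrt(10)*sqrt(-1/(C1 - 6*c))/2
 u(c) = sqrt(10)*sqrt(-1/(C1 - 6*c))/2


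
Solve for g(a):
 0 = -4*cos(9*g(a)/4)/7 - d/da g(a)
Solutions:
 4*a/7 - 2*log(sin(9*g(a)/4) - 1)/9 + 2*log(sin(9*g(a)/4) + 1)/9 = C1


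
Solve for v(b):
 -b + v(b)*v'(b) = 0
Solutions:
 v(b) = -sqrt(C1 + b^2)
 v(b) = sqrt(C1 + b^2)


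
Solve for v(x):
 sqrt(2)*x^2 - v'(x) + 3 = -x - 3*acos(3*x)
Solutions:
 v(x) = C1 + sqrt(2)*x^3/3 + x^2/2 + 3*x*acos(3*x) + 3*x - sqrt(1 - 9*x^2)


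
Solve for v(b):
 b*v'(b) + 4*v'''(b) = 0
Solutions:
 v(b) = C1 + Integral(C2*airyai(-2^(1/3)*b/2) + C3*airybi(-2^(1/3)*b/2), b)


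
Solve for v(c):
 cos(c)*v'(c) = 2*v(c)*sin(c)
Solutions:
 v(c) = C1/cos(c)^2


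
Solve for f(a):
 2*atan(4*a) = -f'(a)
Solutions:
 f(a) = C1 - 2*a*atan(4*a) + log(16*a^2 + 1)/4


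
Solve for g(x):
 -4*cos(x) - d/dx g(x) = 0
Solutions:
 g(x) = C1 - 4*sin(x)


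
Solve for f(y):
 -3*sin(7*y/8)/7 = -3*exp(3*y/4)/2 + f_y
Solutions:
 f(y) = C1 + 2*exp(3*y/4) + 24*cos(7*y/8)/49


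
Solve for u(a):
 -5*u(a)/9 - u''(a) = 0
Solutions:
 u(a) = C1*sin(sqrt(5)*a/3) + C2*cos(sqrt(5)*a/3)


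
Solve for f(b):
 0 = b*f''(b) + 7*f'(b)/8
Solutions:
 f(b) = C1 + C2*b^(1/8)


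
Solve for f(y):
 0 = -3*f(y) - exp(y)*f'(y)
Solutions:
 f(y) = C1*exp(3*exp(-y))


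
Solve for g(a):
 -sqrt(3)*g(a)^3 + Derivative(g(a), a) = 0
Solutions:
 g(a) = -sqrt(2)*sqrt(-1/(C1 + sqrt(3)*a))/2
 g(a) = sqrt(2)*sqrt(-1/(C1 + sqrt(3)*a))/2


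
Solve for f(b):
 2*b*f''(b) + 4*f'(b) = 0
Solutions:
 f(b) = C1 + C2/b


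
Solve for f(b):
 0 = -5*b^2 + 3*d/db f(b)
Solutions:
 f(b) = C1 + 5*b^3/9


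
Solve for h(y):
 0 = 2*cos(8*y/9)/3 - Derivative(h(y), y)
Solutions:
 h(y) = C1 + 3*sin(8*y/9)/4


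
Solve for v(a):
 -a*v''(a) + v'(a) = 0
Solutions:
 v(a) = C1 + C2*a^2


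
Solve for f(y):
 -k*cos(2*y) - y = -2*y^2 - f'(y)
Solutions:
 f(y) = C1 + k*sin(2*y)/2 - 2*y^3/3 + y^2/2


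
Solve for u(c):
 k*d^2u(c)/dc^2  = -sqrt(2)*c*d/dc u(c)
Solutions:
 u(c) = C1 + C2*sqrt(k)*erf(2^(3/4)*c*sqrt(1/k)/2)


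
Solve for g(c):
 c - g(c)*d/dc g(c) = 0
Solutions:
 g(c) = -sqrt(C1 + c^2)
 g(c) = sqrt(C1 + c^2)


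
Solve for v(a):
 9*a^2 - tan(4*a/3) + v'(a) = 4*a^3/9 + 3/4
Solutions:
 v(a) = C1 + a^4/9 - 3*a^3 + 3*a/4 - 3*log(cos(4*a/3))/4


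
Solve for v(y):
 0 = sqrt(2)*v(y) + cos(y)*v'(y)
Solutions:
 v(y) = C1*(sin(y) - 1)^(sqrt(2)/2)/(sin(y) + 1)^(sqrt(2)/2)


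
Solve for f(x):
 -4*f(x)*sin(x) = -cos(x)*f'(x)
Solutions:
 f(x) = C1/cos(x)^4


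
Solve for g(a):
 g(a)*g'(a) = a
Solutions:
 g(a) = -sqrt(C1 + a^2)
 g(a) = sqrt(C1 + a^2)


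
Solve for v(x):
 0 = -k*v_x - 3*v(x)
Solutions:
 v(x) = C1*exp(-3*x/k)


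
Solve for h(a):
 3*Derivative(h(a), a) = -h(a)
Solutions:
 h(a) = C1*exp(-a/3)


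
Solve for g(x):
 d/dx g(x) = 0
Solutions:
 g(x) = C1


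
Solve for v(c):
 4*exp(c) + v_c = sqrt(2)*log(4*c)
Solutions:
 v(c) = C1 + sqrt(2)*c*log(c) + sqrt(2)*c*(-1 + 2*log(2)) - 4*exp(c)


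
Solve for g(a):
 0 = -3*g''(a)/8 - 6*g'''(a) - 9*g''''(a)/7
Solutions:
 g(a) = C1 + C2*a + C3*exp(a*(-28 + sqrt(742))/12) + C4*exp(-a*(sqrt(742) + 28)/12)


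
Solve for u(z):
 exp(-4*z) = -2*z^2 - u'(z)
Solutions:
 u(z) = C1 - 2*z^3/3 + exp(-4*z)/4


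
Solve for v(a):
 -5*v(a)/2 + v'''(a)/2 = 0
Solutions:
 v(a) = C3*exp(5^(1/3)*a) + (C1*sin(sqrt(3)*5^(1/3)*a/2) + C2*cos(sqrt(3)*5^(1/3)*a/2))*exp(-5^(1/3)*a/2)


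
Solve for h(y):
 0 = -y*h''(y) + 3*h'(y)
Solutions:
 h(y) = C1 + C2*y^4


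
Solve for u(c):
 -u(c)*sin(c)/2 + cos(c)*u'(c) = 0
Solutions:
 u(c) = C1/sqrt(cos(c))


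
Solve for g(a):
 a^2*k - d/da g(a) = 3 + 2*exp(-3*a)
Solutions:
 g(a) = C1 + a^3*k/3 - 3*a + 2*exp(-3*a)/3


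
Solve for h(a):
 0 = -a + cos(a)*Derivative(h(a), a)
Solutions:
 h(a) = C1 + Integral(a/cos(a), a)


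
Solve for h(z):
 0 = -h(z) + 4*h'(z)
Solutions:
 h(z) = C1*exp(z/4)


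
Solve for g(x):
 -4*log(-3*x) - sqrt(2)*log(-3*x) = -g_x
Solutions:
 g(x) = C1 + x*(sqrt(2) + 4)*log(-x) + x*(-4 - sqrt(2) + sqrt(2)*log(3) + 4*log(3))


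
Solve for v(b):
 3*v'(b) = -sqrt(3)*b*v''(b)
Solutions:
 v(b) = C1 + C2*b^(1 - sqrt(3))


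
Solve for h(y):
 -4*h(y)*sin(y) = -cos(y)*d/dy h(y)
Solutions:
 h(y) = C1/cos(y)^4


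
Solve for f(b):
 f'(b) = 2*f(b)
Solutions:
 f(b) = C1*exp(2*b)


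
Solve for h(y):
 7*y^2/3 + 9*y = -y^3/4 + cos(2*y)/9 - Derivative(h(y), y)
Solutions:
 h(y) = C1 - y^4/16 - 7*y^3/9 - 9*y^2/2 + sin(2*y)/18


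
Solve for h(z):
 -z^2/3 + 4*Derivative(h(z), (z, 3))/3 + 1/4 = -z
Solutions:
 h(z) = C1 + C2*z + C3*z^2 + z^5/240 - z^4/32 - z^3/32


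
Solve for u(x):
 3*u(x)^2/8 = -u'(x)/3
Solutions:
 u(x) = 8/(C1 + 9*x)


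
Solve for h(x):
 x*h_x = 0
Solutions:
 h(x) = C1


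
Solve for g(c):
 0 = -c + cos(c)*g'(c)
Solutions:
 g(c) = C1 + Integral(c/cos(c), c)


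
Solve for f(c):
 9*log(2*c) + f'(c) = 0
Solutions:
 f(c) = C1 - 9*c*log(c) - c*log(512) + 9*c


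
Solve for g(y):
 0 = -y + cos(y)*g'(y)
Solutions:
 g(y) = C1 + Integral(y/cos(y), y)


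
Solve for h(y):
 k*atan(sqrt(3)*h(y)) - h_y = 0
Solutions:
 Integral(1/atan(sqrt(3)*_y), (_y, h(y))) = C1 + k*y


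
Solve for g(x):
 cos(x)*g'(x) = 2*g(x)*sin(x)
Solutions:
 g(x) = C1/cos(x)^2


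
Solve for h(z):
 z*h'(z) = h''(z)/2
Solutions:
 h(z) = C1 + C2*erfi(z)


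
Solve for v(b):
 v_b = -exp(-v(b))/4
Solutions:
 v(b) = log(C1 - b/4)


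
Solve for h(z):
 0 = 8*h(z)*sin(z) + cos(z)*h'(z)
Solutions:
 h(z) = C1*cos(z)^8


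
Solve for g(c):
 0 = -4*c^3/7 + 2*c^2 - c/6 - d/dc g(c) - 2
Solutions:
 g(c) = C1 - c^4/7 + 2*c^3/3 - c^2/12 - 2*c


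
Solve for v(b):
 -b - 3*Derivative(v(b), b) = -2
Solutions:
 v(b) = C1 - b^2/6 + 2*b/3


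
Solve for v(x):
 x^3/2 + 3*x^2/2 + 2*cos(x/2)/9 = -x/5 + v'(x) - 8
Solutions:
 v(x) = C1 + x^4/8 + x^3/2 + x^2/10 + 8*x + 4*sin(x/2)/9


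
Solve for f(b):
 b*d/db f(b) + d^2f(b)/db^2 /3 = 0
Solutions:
 f(b) = C1 + C2*erf(sqrt(6)*b/2)


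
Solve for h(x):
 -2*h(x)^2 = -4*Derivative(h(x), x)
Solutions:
 h(x) = -2/(C1 + x)


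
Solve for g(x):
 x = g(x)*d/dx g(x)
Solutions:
 g(x) = -sqrt(C1 + x^2)
 g(x) = sqrt(C1 + x^2)


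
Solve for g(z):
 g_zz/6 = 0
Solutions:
 g(z) = C1 + C2*z


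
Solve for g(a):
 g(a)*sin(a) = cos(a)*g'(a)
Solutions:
 g(a) = C1/cos(a)


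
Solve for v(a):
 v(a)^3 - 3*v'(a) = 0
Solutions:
 v(a) = -sqrt(6)*sqrt(-1/(C1 + a))/2
 v(a) = sqrt(6)*sqrt(-1/(C1 + a))/2


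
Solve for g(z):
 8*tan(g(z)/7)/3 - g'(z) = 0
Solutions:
 g(z) = -7*asin(C1*exp(8*z/21)) + 7*pi
 g(z) = 7*asin(C1*exp(8*z/21))


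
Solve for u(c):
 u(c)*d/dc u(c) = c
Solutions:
 u(c) = -sqrt(C1 + c^2)
 u(c) = sqrt(C1 + c^2)


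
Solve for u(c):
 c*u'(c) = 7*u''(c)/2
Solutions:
 u(c) = C1 + C2*erfi(sqrt(7)*c/7)


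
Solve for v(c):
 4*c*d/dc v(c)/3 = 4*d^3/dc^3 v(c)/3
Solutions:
 v(c) = C1 + Integral(C2*airyai(c) + C3*airybi(c), c)


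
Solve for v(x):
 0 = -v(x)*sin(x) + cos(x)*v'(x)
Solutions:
 v(x) = C1/cos(x)


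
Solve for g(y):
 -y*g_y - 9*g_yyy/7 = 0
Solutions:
 g(y) = C1 + Integral(C2*airyai(-21^(1/3)*y/3) + C3*airybi(-21^(1/3)*y/3), y)


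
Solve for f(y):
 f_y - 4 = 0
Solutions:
 f(y) = C1 + 4*y


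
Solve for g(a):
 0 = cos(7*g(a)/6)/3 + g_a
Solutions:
 a/3 - 3*log(sin(7*g(a)/6) - 1)/7 + 3*log(sin(7*g(a)/6) + 1)/7 = C1


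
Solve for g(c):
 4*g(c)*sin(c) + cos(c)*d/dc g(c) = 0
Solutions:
 g(c) = C1*cos(c)^4


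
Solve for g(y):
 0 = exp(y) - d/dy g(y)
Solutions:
 g(y) = C1 + exp(y)


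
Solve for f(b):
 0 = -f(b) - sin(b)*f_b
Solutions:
 f(b) = C1*sqrt(cos(b) + 1)/sqrt(cos(b) - 1)


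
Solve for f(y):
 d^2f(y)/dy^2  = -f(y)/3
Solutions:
 f(y) = C1*sin(sqrt(3)*y/3) + C2*cos(sqrt(3)*y/3)


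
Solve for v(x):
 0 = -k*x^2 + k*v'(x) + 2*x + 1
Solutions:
 v(x) = C1 + x^3/3 - x^2/k - x/k


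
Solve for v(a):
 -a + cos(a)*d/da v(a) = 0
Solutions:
 v(a) = C1 + Integral(a/cos(a), a)


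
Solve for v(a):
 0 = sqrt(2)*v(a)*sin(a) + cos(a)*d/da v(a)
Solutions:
 v(a) = C1*cos(a)^(sqrt(2))


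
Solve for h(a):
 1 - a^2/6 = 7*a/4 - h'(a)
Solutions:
 h(a) = C1 + a^3/18 + 7*a^2/8 - a


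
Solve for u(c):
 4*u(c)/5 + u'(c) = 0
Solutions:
 u(c) = C1*exp(-4*c/5)


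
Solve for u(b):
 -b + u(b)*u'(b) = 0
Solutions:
 u(b) = -sqrt(C1 + b^2)
 u(b) = sqrt(C1 + b^2)


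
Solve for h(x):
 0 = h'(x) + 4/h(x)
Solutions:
 h(x) = -sqrt(C1 - 8*x)
 h(x) = sqrt(C1 - 8*x)


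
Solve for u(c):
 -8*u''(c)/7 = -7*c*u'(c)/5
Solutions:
 u(c) = C1 + C2*erfi(7*sqrt(5)*c/20)


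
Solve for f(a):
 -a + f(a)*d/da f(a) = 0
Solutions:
 f(a) = -sqrt(C1 + a^2)
 f(a) = sqrt(C1 + a^2)


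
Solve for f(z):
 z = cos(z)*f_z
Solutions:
 f(z) = C1 + Integral(z/cos(z), z)


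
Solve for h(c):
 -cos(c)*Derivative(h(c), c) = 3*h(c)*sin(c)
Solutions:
 h(c) = C1*cos(c)^3


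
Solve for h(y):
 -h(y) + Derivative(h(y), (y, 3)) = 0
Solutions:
 h(y) = C3*exp(y) + (C1*sin(sqrt(3)*y/2) + C2*cos(sqrt(3)*y/2))*exp(-y/2)


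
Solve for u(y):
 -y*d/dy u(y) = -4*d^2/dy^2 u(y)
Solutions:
 u(y) = C1 + C2*erfi(sqrt(2)*y/4)


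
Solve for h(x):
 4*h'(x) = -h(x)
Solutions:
 h(x) = C1*exp(-x/4)


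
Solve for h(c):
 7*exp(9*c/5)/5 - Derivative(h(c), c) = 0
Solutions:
 h(c) = C1 + 7*exp(9*c/5)/9


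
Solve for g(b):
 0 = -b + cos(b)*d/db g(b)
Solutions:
 g(b) = C1 + Integral(b/cos(b), b)


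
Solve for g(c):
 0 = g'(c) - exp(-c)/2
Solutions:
 g(c) = C1 - exp(-c)/2


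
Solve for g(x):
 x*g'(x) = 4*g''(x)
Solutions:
 g(x) = C1 + C2*erfi(sqrt(2)*x/4)


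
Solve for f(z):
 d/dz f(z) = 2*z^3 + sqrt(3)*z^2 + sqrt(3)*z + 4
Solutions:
 f(z) = C1 + z^4/2 + sqrt(3)*z^3/3 + sqrt(3)*z^2/2 + 4*z


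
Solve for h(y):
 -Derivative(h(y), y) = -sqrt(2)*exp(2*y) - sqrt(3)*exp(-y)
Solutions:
 h(y) = C1 + sqrt(2)*exp(2*y)/2 - sqrt(3)*exp(-y)


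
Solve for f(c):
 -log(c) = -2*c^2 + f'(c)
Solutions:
 f(c) = C1 + 2*c^3/3 - c*log(c) + c


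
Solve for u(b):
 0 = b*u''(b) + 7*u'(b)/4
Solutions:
 u(b) = C1 + C2/b^(3/4)


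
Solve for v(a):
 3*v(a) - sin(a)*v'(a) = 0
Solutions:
 v(a) = C1*(cos(a) - 1)^(3/2)/(cos(a) + 1)^(3/2)


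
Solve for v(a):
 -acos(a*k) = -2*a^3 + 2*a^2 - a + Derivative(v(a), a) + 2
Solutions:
 v(a) = C1 + a^4/2 - 2*a^3/3 + a^2/2 - 2*a - Piecewise((a*acos(a*k) - sqrt(-a^2*k^2 + 1)/k, Ne(k, 0)), (pi*a/2, True))


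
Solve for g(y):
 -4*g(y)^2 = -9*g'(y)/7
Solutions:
 g(y) = -9/(C1 + 28*y)


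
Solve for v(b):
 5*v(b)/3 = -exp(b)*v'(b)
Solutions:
 v(b) = C1*exp(5*exp(-b)/3)


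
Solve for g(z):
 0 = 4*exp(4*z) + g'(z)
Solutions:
 g(z) = C1 - exp(4*z)


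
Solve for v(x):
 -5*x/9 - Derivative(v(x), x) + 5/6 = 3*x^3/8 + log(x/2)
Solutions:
 v(x) = C1 - 3*x^4/32 - 5*x^2/18 - x*log(x) + x*log(2) + 11*x/6


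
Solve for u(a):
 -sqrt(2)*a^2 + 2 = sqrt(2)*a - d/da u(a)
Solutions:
 u(a) = C1 + sqrt(2)*a^3/3 + sqrt(2)*a^2/2 - 2*a


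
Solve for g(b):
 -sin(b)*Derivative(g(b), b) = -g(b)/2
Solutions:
 g(b) = C1*(cos(b) - 1)^(1/4)/(cos(b) + 1)^(1/4)


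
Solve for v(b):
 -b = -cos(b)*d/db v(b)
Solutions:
 v(b) = C1 + Integral(b/cos(b), b)


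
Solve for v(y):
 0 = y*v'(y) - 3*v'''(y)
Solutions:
 v(y) = C1 + Integral(C2*airyai(3^(2/3)*y/3) + C3*airybi(3^(2/3)*y/3), y)


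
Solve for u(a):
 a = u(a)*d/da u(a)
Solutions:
 u(a) = -sqrt(C1 + a^2)
 u(a) = sqrt(C1 + a^2)


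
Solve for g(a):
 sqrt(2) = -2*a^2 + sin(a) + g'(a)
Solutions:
 g(a) = C1 + 2*a^3/3 + sqrt(2)*a + cos(a)


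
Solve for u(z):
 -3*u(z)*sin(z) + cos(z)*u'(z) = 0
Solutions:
 u(z) = C1/cos(z)^3


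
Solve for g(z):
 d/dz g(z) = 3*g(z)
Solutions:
 g(z) = C1*exp(3*z)


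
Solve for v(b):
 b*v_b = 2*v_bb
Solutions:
 v(b) = C1 + C2*erfi(b/2)


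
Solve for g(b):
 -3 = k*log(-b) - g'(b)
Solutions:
 g(b) = C1 + b*k*log(-b) + b*(3 - k)


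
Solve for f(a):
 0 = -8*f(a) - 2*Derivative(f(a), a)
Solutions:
 f(a) = C1*exp(-4*a)


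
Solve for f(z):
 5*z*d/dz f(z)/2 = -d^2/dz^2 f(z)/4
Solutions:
 f(z) = C1 + C2*erf(sqrt(5)*z)


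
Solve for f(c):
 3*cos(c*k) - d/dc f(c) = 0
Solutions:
 f(c) = C1 + 3*sin(c*k)/k


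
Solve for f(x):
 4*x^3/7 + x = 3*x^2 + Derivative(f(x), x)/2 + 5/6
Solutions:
 f(x) = C1 + 2*x^4/7 - 2*x^3 + x^2 - 5*x/3


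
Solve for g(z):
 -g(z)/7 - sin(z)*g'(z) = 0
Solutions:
 g(z) = C1*(cos(z) + 1)^(1/14)/(cos(z) - 1)^(1/14)


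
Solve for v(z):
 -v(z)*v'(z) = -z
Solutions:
 v(z) = -sqrt(C1 + z^2)
 v(z) = sqrt(C1 + z^2)


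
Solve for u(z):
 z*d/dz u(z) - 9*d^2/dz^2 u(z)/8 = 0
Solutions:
 u(z) = C1 + C2*erfi(2*z/3)


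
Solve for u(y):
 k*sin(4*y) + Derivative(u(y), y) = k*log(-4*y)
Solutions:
 u(y) = C1 + k*(y*log(-y) - y + 2*y*log(2) + cos(4*y)/4)


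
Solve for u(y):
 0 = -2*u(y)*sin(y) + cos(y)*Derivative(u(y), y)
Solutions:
 u(y) = C1/cos(y)^2


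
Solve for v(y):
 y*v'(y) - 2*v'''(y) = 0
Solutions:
 v(y) = C1 + Integral(C2*airyai(2^(2/3)*y/2) + C3*airybi(2^(2/3)*y/2), y)


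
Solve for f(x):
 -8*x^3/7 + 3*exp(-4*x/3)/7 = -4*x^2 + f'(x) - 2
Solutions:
 f(x) = C1 - 2*x^4/7 + 4*x^3/3 + 2*x - 9*exp(-4*x/3)/28


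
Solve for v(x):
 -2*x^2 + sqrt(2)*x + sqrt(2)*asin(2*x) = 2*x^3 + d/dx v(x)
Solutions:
 v(x) = C1 - x^4/2 - 2*x^3/3 + sqrt(2)*x^2/2 + sqrt(2)*(x*asin(2*x) + sqrt(1 - 4*x^2)/2)


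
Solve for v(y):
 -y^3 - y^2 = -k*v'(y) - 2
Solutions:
 v(y) = C1 + y^4/(4*k) + y^3/(3*k) - 2*y/k


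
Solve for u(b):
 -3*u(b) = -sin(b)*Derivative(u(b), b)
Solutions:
 u(b) = C1*(cos(b) - 1)^(3/2)/(cos(b) + 1)^(3/2)


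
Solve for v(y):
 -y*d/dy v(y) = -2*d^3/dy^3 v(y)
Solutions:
 v(y) = C1 + Integral(C2*airyai(2^(2/3)*y/2) + C3*airybi(2^(2/3)*y/2), y)


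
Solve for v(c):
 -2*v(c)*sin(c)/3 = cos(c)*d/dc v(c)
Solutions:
 v(c) = C1*cos(c)^(2/3)


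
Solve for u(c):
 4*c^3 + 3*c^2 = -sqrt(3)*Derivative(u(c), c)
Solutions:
 u(c) = C1 - sqrt(3)*c^4/3 - sqrt(3)*c^3/3


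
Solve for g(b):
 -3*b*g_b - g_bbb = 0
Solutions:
 g(b) = C1 + Integral(C2*airyai(-3^(1/3)*b) + C3*airybi(-3^(1/3)*b), b)


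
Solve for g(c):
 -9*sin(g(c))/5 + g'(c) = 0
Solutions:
 -9*c/5 + log(cos(g(c)) - 1)/2 - log(cos(g(c)) + 1)/2 = C1


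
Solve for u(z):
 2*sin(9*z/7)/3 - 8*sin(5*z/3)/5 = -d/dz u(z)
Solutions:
 u(z) = C1 + 14*cos(9*z/7)/27 - 24*cos(5*z/3)/25


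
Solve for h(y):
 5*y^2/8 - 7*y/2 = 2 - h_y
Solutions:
 h(y) = C1 - 5*y^3/24 + 7*y^2/4 + 2*y


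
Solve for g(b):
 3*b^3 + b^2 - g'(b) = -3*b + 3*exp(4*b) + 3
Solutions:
 g(b) = C1 + 3*b^4/4 + b^3/3 + 3*b^2/2 - 3*b - 3*exp(4*b)/4


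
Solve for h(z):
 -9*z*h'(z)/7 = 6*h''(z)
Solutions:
 h(z) = C1 + C2*erf(sqrt(21)*z/14)


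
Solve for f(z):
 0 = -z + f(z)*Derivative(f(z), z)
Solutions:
 f(z) = -sqrt(C1 + z^2)
 f(z) = sqrt(C1 + z^2)


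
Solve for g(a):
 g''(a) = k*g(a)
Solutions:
 g(a) = C1*exp(-a*sqrt(k)) + C2*exp(a*sqrt(k))


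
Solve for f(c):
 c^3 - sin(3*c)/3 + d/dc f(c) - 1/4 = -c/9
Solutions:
 f(c) = C1 - c^4/4 - c^2/18 + c/4 - cos(3*c)/9


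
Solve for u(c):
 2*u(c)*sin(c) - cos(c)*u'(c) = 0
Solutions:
 u(c) = C1/cos(c)^2


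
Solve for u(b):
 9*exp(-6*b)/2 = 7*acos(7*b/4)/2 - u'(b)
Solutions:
 u(b) = C1 + 7*b*acos(7*b/4)/2 - sqrt(16 - 49*b^2)/2 + 3*exp(-6*b)/4


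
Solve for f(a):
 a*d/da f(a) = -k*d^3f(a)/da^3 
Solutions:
 f(a) = C1 + Integral(C2*airyai(a*(-1/k)^(1/3)) + C3*airybi(a*(-1/k)^(1/3)), a)


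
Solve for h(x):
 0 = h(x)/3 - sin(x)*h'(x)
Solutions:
 h(x) = C1*(cos(x) - 1)^(1/6)/(cos(x) + 1)^(1/6)


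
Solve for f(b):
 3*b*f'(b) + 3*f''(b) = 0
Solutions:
 f(b) = C1 + C2*erf(sqrt(2)*b/2)


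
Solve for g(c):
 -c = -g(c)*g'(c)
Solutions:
 g(c) = -sqrt(C1 + c^2)
 g(c) = sqrt(C1 + c^2)


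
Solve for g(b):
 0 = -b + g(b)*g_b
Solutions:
 g(b) = -sqrt(C1 + b^2)
 g(b) = sqrt(C1 + b^2)


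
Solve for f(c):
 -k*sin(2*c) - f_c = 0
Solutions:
 f(c) = C1 + k*cos(2*c)/2


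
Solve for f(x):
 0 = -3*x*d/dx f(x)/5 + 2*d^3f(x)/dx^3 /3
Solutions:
 f(x) = C1 + Integral(C2*airyai(30^(2/3)*x/10) + C3*airybi(30^(2/3)*x/10), x)


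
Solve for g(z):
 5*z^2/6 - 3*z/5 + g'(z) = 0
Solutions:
 g(z) = C1 - 5*z^3/18 + 3*z^2/10


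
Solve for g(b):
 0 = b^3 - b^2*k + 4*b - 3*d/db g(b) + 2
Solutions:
 g(b) = C1 + b^4/12 - b^3*k/9 + 2*b^2/3 + 2*b/3


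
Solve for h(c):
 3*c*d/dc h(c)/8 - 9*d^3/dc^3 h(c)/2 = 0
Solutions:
 h(c) = C1 + Integral(C2*airyai(18^(1/3)*c/6) + C3*airybi(18^(1/3)*c/6), c)


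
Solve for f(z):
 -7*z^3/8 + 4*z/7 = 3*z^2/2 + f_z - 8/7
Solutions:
 f(z) = C1 - 7*z^4/32 - z^3/2 + 2*z^2/7 + 8*z/7


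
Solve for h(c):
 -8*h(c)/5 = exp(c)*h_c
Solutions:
 h(c) = C1*exp(8*exp(-c)/5)


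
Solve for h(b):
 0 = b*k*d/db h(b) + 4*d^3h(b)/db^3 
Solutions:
 h(b) = C1 + Integral(C2*airyai(2^(1/3)*b*(-k)^(1/3)/2) + C3*airybi(2^(1/3)*b*(-k)^(1/3)/2), b)


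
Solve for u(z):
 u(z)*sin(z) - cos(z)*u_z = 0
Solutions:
 u(z) = C1/cos(z)


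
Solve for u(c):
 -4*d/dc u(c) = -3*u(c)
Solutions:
 u(c) = C1*exp(3*c/4)


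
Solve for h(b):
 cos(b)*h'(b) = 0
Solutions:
 h(b) = C1


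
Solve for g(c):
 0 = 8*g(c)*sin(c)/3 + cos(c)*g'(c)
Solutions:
 g(c) = C1*cos(c)^(8/3)


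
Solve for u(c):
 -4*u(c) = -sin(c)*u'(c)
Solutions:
 u(c) = C1*(cos(c)^2 - 2*cos(c) + 1)/(cos(c)^2 + 2*cos(c) + 1)


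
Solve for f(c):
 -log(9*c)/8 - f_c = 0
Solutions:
 f(c) = C1 - c*log(c)/8 - c*log(3)/4 + c/8


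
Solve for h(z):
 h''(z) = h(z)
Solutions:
 h(z) = C1*exp(-z) + C2*exp(z)


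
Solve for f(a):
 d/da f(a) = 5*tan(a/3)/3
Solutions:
 f(a) = C1 - 5*log(cos(a/3))


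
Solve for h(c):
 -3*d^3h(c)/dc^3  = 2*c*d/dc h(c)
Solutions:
 h(c) = C1 + Integral(C2*airyai(-2^(1/3)*3^(2/3)*c/3) + C3*airybi(-2^(1/3)*3^(2/3)*c/3), c)


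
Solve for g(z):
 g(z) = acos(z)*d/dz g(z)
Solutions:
 g(z) = C1*exp(Integral(1/acos(z), z))


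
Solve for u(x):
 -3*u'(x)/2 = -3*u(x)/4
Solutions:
 u(x) = C1*exp(x/2)


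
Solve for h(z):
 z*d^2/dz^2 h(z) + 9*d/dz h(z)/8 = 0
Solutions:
 h(z) = C1 + C2/z^(1/8)


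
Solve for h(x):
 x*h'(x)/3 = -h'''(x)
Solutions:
 h(x) = C1 + Integral(C2*airyai(-3^(2/3)*x/3) + C3*airybi(-3^(2/3)*x/3), x)


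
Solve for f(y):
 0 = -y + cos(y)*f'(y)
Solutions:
 f(y) = C1 + Integral(y/cos(y), y)


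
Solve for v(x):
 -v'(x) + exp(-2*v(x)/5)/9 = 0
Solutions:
 v(x) = 5*log(-sqrt(C1 + x)) - 5*log(15) + 5*log(10)/2
 v(x) = 5*log(C1 + x)/2 - 5*log(15) + 5*log(10)/2


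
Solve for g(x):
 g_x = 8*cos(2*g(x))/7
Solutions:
 -8*x/7 - log(sin(2*g(x)) - 1)/4 + log(sin(2*g(x)) + 1)/4 = C1


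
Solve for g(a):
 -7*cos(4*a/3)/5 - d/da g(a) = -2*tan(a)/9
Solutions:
 g(a) = C1 - 2*log(cos(a))/9 - 21*sin(4*a/3)/20


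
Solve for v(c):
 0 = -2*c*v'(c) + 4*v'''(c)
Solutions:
 v(c) = C1 + Integral(C2*airyai(2^(2/3)*c/2) + C3*airybi(2^(2/3)*c/2), c)


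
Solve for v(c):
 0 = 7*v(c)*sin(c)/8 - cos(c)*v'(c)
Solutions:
 v(c) = C1/cos(c)^(7/8)


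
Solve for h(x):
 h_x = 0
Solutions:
 h(x) = C1


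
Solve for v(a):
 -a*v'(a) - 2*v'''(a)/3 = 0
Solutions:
 v(a) = C1 + Integral(C2*airyai(-2^(2/3)*3^(1/3)*a/2) + C3*airybi(-2^(2/3)*3^(1/3)*a/2), a)


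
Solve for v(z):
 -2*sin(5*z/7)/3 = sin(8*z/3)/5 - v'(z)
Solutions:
 v(z) = C1 - 14*cos(5*z/7)/15 - 3*cos(8*z/3)/40


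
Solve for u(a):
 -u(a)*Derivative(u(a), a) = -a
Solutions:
 u(a) = -sqrt(C1 + a^2)
 u(a) = sqrt(C1 + a^2)


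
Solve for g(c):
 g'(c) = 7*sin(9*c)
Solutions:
 g(c) = C1 - 7*cos(9*c)/9


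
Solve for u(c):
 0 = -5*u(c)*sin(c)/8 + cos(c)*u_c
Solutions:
 u(c) = C1/cos(c)^(5/8)


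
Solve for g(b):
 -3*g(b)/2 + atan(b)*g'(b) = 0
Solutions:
 g(b) = C1*exp(3*Integral(1/atan(b), b)/2)


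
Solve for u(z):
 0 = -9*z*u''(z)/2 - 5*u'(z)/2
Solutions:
 u(z) = C1 + C2*z^(4/9)


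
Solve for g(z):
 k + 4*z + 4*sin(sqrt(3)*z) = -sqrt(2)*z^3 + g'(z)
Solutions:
 g(z) = C1 + k*z + sqrt(2)*z^4/4 + 2*z^2 - 4*sqrt(3)*cos(sqrt(3)*z)/3


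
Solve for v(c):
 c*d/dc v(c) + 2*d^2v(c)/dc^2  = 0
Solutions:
 v(c) = C1 + C2*erf(c/2)


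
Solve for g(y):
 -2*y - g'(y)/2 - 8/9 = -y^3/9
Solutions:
 g(y) = C1 + y^4/18 - 2*y^2 - 16*y/9


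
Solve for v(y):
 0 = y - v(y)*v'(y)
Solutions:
 v(y) = -sqrt(C1 + y^2)
 v(y) = sqrt(C1 + y^2)


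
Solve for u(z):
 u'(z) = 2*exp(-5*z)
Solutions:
 u(z) = C1 - 2*exp(-5*z)/5


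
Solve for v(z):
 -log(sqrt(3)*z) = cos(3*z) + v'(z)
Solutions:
 v(z) = C1 - z*log(z) - z*log(3)/2 + z - sin(3*z)/3


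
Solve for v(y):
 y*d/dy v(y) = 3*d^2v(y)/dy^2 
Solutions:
 v(y) = C1 + C2*erfi(sqrt(6)*y/6)


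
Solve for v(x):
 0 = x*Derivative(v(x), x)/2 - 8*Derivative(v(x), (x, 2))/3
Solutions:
 v(x) = C1 + C2*erfi(sqrt(6)*x/8)


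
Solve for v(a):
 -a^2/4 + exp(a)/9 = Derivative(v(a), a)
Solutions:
 v(a) = C1 - a^3/12 + exp(a)/9


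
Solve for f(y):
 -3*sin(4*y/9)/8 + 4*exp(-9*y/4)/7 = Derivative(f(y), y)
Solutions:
 f(y) = C1 + 27*cos(4*y/9)/32 - 16*exp(-9*y/4)/63


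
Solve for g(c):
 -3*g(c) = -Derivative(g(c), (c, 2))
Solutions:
 g(c) = C1*exp(-sqrt(3)*c) + C2*exp(sqrt(3)*c)


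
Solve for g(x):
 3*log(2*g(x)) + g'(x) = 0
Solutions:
 Integral(1/(log(_y) + log(2)), (_y, g(x)))/3 = C1 - x


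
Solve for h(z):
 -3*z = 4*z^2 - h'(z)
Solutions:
 h(z) = C1 + 4*z^3/3 + 3*z^2/2


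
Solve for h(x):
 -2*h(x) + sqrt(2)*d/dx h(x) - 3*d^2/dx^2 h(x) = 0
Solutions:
 h(x) = (C1*sin(sqrt(22)*x/6) + C2*cos(sqrt(22)*x/6))*exp(sqrt(2)*x/6)


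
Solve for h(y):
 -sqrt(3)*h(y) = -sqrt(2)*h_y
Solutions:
 h(y) = C1*exp(sqrt(6)*y/2)


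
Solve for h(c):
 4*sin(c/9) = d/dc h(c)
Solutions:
 h(c) = C1 - 36*cos(c/9)


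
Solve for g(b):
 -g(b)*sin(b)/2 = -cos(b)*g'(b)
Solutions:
 g(b) = C1/sqrt(cos(b))


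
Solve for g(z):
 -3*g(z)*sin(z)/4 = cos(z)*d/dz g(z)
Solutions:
 g(z) = C1*cos(z)^(3/4)


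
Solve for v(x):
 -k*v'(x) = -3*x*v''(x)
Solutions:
 v(x) = C1 + x^(re(k)/3 + 1)*(C2*sin(log(x)*Abs(im(k))/3) + C3*cos(log(x)*im(k)/3))
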